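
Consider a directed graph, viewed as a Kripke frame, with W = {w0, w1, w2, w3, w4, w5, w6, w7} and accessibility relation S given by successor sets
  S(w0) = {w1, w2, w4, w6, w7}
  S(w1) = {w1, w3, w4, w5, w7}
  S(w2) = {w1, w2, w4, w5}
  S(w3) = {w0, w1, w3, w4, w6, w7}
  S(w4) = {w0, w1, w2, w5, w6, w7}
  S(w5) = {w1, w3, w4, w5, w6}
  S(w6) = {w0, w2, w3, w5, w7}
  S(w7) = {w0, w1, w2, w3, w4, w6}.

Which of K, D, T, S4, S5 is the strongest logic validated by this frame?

Serial (axiom D): yes — every world has a successor (e.g. w0 S w1).
Reflexive (axiom T): no — w0 is not related to itself.
Transitive (axiom 4): no — w0 S w1 and w1 S w3, but not w0 S w3.
Euclidean (axiom 5): no — w0 S w1 and w0 S w2, but not w1 S w2.
So F validates K, D; T would additionally require S to be reflexive. The strongest is D.

D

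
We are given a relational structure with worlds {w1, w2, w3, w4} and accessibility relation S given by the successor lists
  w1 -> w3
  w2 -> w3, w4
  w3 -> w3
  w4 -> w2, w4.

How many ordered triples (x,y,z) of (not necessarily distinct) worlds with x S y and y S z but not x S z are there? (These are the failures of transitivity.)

Enumerating: (w2,w4,w2), (w4,w2,w3).

2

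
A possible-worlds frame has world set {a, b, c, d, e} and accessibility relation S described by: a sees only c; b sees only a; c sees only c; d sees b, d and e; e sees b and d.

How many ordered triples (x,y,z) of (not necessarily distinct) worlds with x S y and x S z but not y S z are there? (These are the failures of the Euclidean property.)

Enumerating: (b,a,a), (d,b,b), (d,b,d), (d,b,e), (d,e,e), (e,b,b), (e,b,d).

7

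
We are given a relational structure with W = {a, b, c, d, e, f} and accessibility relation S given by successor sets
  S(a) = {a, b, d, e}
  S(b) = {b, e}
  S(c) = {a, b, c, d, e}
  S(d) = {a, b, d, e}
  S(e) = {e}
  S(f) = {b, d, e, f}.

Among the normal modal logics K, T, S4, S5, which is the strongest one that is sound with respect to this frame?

Reflexive (axiom T): yes — every world is S-related to itself.
Transitive (axiom 4): no — f S d and d S a, but not f S a.
Euclidean (axiom 5): no — a S b and a S d, but not b S d.
So F validates K, T; S4 would additionally require S to be transitive. The strongest is T.

T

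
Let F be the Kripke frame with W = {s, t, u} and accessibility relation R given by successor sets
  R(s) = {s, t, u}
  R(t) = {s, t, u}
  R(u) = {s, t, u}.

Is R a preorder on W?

Yes

Reflexive: yes — every world is R-related to itself.
Transitive: yes — every two-step R-path is closed by a direct edge.
So R is a preorder.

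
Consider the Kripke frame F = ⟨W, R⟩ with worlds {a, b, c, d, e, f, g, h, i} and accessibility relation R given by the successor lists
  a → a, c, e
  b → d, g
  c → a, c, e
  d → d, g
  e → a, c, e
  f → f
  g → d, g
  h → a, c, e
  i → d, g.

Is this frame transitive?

Yes

Transitive: yes — every two-step R-path is closed by a direct edge.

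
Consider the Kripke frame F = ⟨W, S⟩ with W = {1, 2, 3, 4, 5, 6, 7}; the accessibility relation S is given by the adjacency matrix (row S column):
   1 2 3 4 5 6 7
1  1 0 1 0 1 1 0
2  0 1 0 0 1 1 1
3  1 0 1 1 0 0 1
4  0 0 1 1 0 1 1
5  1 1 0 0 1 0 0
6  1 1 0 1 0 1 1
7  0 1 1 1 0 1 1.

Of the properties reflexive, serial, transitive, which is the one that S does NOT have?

transitive

Reflexive: yes — every world is S-related to itself.
Serial: yes — every world has a successor (e.g. 1 S 1).
Transitive: no — 1 S 3 and 3 S 4, but not 1 S 4.
Only transitive fails.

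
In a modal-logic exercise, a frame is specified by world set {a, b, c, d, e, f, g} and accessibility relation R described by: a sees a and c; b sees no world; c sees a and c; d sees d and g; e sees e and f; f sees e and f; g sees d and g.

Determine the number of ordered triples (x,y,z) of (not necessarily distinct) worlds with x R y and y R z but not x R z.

0

R is transitive; there are no such tuples.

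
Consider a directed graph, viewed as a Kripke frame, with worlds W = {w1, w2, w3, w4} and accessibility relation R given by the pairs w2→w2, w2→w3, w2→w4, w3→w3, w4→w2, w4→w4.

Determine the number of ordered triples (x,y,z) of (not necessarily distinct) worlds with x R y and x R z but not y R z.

Enumerating: (w2,w3,w2), (w2,w3,w4), (w2,w4,w3).

3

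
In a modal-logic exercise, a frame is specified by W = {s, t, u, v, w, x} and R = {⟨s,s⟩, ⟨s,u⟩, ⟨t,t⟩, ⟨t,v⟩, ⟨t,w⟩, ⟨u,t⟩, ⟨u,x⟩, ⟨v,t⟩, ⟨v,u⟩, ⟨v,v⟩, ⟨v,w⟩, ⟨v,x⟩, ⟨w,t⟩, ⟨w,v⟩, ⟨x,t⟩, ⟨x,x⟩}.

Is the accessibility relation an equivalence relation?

No

Reflexive: no — u is not related to itself.
Symmetric: no — s R u but not u R s.
Transitive: no — s R u and u R t, but not s R t.
So R is not an equivalence relation.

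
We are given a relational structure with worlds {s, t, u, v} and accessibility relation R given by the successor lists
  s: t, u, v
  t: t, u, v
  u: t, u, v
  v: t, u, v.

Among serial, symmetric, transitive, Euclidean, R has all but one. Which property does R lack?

symmetric

Serial: yes — every world has a successor (e.g. s R t).
Symmetric: no — s R t but not t R s.
Transitive: yes — every two-step R-path is closed by a direct edge.
Euclidean: yes — any two successors of a common world are R-related.
Only symmetric fails.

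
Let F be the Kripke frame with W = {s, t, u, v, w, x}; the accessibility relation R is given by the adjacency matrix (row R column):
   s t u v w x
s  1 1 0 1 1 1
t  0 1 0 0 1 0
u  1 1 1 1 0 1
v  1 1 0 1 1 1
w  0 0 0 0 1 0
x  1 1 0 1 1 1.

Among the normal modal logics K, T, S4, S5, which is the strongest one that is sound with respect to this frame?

T

Reflexive (axiom T): yes — every world is R-related to itself.
Transitive (axiom 4): no — u R s and s R w, but not u R w.
Euclidean (axiom 5): no — s R t and s R v, but not t R v.
So F validates K, T; S4 would additionally require R to be transitive. The strongest is T.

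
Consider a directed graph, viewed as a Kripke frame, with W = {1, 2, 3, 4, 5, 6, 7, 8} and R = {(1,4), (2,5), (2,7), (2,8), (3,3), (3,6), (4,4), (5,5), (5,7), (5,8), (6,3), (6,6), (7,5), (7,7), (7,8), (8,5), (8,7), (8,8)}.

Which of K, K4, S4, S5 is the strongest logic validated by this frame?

K4

Transitive (axiom 4): yes — every two-step R-path is closed by a direct edge.
Reflexive (axiom T): no — 1 is not related to itself.
Euclidean (axiom 5): yes — any two successors of a common world are R-related.
So F validates K, K4; S4 would additionally require R to be reflexive. The strongest is K4.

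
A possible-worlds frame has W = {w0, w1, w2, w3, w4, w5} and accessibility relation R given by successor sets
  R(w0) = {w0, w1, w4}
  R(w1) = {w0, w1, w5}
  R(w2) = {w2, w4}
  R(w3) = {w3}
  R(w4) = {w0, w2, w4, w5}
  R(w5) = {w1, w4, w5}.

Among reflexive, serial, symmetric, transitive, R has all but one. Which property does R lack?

Reflexive: yes — every world is R-related to itself.
Serial: yes — every world has a successor (e.g. w0 R w0).
Symmetric: yes — every pair in R has its reverse in R.
Transitive: no — w0 R w1 and w1 R w5, but not w0 R w5.
Only transitive fails.

transitive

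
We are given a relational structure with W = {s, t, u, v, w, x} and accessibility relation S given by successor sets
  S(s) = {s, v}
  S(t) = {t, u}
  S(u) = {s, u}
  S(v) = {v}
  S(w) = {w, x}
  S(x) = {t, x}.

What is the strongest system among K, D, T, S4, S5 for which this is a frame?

Serial (axiom D): yes — every world has a successor (e.g. s S s).
Reflexive (axiom T): yes — every world is S-related to itself.
Transitive (axiom 4): no — t S u and u S s, but not t S s.
Euclidean (axiom 5): no — s S v and s S s, but not v S s.
So F validates K, D, T; S4 would additionally require S to be transitive. The strongest is T.

T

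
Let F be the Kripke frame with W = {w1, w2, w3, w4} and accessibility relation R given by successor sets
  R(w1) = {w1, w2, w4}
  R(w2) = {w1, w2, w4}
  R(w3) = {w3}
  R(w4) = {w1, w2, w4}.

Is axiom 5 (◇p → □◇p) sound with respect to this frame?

Axiom 5 corresponds to the accessibility relation being Euclidean.
Euclidean: yes — any two successors of a common world are R-related.

Yes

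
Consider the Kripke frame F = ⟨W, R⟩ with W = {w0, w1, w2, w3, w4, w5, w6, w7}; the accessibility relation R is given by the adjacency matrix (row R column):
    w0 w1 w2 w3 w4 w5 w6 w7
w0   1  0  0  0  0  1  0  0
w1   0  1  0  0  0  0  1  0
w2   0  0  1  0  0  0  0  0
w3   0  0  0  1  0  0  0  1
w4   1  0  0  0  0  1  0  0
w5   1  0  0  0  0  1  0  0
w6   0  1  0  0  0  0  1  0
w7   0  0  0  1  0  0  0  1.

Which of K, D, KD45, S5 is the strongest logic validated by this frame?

KD45

Serial (axiom D): yes — every world has a successor (e.g. w0 R w0).
Euclidean (axiom 5): yes — any two successors of a common world are R-related.
Transitive (axiom 4): yes — every two-step R-path is closed by a direct edge.
Reflexive (axiom T): no — w4 is not related to itself.
So F validates K, D, KD45; S5 would additionally require R to be reflexive. The strongest is KD45.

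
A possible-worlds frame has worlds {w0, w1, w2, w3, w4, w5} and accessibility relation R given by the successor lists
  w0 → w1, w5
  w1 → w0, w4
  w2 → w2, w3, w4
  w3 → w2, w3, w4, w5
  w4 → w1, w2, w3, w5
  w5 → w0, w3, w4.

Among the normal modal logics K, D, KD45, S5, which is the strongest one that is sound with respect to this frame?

Serial (axiom D): yes — every world has a successor (e.g. w0 R w1).
Euclidean (axiom 5): no — w0 R w1 and w0 R w5, but not w1 R w5.
Transitive (axiom 4): no — w0 R w1 and w1 R w4, but not w0 R w4.
Reflexive (axiom T): no — w0 is not related to itself.
So F validates K, D; KD45 would additionally require R to be Euclidean and transitive. The strongest is D.

D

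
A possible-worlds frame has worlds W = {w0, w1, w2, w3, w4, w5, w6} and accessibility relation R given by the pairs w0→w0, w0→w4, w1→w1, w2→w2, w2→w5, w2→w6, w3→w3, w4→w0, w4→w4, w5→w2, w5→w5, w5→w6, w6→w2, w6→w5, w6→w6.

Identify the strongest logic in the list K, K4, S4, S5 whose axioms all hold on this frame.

Transitive (axiom 4): yes — every two-step R-path is closed by a direct edge.
Reflexive (axiom T): yes — every world is R-related to itself.
Euclidean (axiom 5): yes — any two successors of a common world are R-related.
So F validates K, K4, S4, S5. The strongest is S5.

S5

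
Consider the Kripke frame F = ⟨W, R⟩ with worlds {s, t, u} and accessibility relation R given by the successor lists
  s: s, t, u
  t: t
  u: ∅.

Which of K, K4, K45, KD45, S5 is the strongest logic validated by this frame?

Transitive (axiom 4): yes — every two-step R-path is closed by a direct edge.
Euclidean (axiom 5): no — s R t and s R u, but not t R u.
Serial (axiom D): no — u has no R-successor.
Reflexive (axiom T): no — u is not related to itself.
So F validates K, K4; K45 would additionally require R to be Euclidean. The strongest is K4.

K4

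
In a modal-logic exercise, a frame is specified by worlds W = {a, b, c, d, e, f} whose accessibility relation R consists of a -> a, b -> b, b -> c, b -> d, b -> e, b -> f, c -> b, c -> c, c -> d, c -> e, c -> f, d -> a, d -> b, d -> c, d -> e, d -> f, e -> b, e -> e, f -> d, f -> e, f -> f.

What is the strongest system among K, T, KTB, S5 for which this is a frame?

K

Reflexive (axiom T): no — d is not related to itself.
Symmetric (axiom B): no — b R f but not f R b.
Euclidean (axiom 5): no — b R e and b R c, but not e R c.
So F validates K; T would additionally require R to be reflexive. The strongest is K.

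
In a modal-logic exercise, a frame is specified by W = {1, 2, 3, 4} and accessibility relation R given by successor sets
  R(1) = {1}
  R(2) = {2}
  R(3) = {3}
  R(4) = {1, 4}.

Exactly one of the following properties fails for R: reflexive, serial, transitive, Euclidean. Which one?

Euclidean

Reflexive: yes — every world is R-related to itself.
Serial: yes — every world has a successor (e.g. 1 R 1).
Transitive: yes — every two-step R-path is closed by a direct edge.
Euclidean: no — 4 R 1 and 4 R 4, but not 1 R 4.
Only Euclidean fails.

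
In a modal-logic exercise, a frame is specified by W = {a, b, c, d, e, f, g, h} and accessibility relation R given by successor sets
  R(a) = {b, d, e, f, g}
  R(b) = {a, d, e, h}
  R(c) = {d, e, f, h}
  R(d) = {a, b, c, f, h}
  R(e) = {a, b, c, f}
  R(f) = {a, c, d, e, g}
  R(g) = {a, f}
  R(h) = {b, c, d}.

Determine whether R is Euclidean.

No

Euclidean: no — a R b and a R f, but not b R f.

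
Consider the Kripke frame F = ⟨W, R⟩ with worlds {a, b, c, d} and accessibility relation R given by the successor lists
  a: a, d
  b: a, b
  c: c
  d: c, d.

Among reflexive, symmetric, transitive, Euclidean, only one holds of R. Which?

Reflexive: yes — every world is R-related to itself.
Symmetric: no — a R d but not d R a.
Transitive: no — a R d and d R c, but not a R c.
Euclidean: no — a R d and a R a, but not d R a.
Only reflexive holds.

reflexive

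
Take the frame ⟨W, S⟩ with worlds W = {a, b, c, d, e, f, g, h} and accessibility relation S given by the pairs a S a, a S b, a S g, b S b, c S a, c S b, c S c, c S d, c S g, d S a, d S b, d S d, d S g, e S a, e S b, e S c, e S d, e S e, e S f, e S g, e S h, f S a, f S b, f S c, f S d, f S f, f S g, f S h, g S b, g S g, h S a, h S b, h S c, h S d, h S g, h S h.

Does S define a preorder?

Yes

Reflexive: yes — every world is S-related to itself.
Transitive: yes — every two-step S-path is closed by a direct edge.
So S is a preorder.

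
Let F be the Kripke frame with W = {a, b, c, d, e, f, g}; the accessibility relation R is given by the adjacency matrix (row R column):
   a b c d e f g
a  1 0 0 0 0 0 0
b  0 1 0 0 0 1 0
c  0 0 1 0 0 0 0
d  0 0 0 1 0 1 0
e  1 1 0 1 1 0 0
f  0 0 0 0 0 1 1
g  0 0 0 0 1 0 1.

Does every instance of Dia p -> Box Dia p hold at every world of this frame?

By correspondence theory, 5 is valid on a frame iff R is Euclidean.
Euclidean: no — e R a and e R b, but not a R b.

No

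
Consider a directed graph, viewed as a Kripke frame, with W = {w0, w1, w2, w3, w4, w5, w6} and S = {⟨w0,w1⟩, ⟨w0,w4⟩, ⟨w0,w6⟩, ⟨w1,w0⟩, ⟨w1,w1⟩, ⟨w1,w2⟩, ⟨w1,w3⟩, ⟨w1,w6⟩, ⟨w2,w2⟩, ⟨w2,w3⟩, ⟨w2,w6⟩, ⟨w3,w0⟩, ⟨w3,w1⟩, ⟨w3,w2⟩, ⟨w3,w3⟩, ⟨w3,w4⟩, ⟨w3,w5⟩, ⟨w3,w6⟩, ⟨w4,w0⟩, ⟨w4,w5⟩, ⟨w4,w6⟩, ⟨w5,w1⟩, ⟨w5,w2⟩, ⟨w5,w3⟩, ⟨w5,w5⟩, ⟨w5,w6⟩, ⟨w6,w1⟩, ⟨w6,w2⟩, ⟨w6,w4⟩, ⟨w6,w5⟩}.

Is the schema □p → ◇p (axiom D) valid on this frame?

Axiom D corresponds to the accessibility relation being serial.
Serial: yes — every world has a successor (e.g. w0 S w1).

Yes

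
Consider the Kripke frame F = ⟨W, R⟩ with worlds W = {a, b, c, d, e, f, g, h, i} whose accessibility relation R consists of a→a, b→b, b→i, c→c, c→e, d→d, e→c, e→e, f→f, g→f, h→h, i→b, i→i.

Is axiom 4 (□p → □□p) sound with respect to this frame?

The schema 4 characterises exactly the transitive frames.
Transitive: yes — every two-step R-path is closed by a direct edge.

Yes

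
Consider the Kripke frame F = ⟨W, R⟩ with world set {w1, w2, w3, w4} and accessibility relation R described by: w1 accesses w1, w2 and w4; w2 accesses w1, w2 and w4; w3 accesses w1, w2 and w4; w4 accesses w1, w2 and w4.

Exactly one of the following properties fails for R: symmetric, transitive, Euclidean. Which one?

Symmetric: no — w3 R w1 but not w1 R w3.
Transitive: yes — every two-step R-path is closed by a direct edge.
Euclidean: yes — any two successors of a common world are R-related.
Only symmetric fails.

symmetric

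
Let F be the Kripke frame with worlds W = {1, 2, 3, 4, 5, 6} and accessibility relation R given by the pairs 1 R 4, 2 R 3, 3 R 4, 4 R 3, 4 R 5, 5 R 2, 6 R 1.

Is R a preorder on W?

Reflexive: no — 1 is not related to itself.
Transitive: no — 1 R 4 and 4 R 3, but not 1 R 3.
So R is not a preorder.

No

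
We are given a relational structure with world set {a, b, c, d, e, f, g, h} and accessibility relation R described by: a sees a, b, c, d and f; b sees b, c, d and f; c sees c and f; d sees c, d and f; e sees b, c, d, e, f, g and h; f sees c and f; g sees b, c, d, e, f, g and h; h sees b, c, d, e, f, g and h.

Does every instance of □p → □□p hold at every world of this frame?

Axiom 4 corresponds to the accessibility relation being transitive.
Transitive: yes — every two-step R-path is closed by a direct edge.

Yes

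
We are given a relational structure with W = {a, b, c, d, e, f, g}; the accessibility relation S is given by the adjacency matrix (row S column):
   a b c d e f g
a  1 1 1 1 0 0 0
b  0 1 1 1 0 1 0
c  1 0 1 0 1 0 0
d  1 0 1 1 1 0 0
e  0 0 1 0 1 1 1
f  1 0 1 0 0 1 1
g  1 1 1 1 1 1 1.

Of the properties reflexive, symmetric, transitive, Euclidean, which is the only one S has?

reflexive

Reflexive: yes — every world is S-related to itself.
Symmetric: no — a S b but not b S a.
Transitive: no — a S b and b S f, but not a S f.
Euclidean: no — a S c and a S b, but not c S b.
Only reflexive holds.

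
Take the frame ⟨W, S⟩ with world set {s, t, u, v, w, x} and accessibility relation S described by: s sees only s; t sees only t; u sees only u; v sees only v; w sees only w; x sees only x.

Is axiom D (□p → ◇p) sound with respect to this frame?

Yes

By correspondence theory, D is valid on a frame iff S is serial.
Serial: yes — every world has a successor (e.g. s S s).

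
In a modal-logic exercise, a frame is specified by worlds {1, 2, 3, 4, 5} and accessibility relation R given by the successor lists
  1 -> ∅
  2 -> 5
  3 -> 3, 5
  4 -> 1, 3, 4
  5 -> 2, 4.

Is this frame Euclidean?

Euclidean: no — 4 R 1 and 4 R 3, but not 1 R 3.

No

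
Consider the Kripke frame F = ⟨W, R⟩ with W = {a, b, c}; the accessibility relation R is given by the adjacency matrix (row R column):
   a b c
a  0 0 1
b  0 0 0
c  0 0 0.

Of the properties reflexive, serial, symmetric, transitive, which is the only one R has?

transitive

Reflexive: no — a is not related to itself.
Serial: no — b has no R-successor.
Symmetric: no — a R c but not c R a.
Transitive: yes — every two-step R-path is closed by a direct edge.
Only transitive holds.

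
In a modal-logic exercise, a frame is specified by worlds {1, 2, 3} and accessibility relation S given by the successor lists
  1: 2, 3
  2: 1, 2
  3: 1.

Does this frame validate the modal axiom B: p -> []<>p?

Axiom B corresponds to the accessibility relation being symmetric.
Symmetric: yes — every pair in S has its reverse in S.

Yes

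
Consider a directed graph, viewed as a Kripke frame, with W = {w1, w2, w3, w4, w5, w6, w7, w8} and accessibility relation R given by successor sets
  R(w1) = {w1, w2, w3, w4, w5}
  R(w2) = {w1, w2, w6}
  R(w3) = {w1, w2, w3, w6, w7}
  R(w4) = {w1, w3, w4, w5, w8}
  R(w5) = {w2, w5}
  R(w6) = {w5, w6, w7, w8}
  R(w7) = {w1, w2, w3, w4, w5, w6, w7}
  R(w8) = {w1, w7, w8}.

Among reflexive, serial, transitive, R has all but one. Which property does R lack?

transitive

Reflexive: yes — every world is R-related to itself.
Serial: yes — every world has a successor (e.g. w1 R w1).
Transitive: no — w1 R w2 and w2 R w6, but not w1 R w6.
Only transitive fails.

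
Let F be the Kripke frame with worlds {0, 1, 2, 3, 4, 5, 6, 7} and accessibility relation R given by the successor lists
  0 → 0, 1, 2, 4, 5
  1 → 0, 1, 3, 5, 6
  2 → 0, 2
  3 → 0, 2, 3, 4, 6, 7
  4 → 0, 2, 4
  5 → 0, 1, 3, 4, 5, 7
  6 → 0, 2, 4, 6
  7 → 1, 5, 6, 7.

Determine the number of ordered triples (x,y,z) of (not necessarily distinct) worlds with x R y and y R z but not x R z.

38

Enumerating: (0,1,3), (0,1,6), (0,5,3), (0,5,7), (1,0,2), (1,0,4), (1,3,2), (1,3,4), (1,3,7), (1,5,4), (1,5,7), (1,6,2), … and 26 more.
Total: 38.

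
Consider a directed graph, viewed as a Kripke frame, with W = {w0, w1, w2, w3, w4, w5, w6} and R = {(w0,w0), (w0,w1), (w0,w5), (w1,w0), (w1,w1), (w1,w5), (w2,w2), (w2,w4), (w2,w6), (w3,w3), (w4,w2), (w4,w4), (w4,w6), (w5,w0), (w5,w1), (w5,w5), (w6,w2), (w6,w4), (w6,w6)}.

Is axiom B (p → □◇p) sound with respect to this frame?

Axiom B corresponds to the accessibility relation being symmetric.
Symmetric: yes — every pair in R has its reverse in R.

Yes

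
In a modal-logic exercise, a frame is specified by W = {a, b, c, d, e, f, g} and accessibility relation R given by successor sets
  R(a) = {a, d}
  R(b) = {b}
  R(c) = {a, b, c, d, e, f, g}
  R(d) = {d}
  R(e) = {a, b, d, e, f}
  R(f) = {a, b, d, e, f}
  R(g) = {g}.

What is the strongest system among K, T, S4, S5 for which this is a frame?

Reflexive (axiom T): yes — every world is R-related to itself.
Transitive (axiom 4): yes — every two-step R-path is closed by a direct edge.
Euclidean (axiom 5): no — c R a and c R b, but not a R b.
So F validates K, T, S4; S5 would additionally require R to be Euclidean. The strongest is S4.

S4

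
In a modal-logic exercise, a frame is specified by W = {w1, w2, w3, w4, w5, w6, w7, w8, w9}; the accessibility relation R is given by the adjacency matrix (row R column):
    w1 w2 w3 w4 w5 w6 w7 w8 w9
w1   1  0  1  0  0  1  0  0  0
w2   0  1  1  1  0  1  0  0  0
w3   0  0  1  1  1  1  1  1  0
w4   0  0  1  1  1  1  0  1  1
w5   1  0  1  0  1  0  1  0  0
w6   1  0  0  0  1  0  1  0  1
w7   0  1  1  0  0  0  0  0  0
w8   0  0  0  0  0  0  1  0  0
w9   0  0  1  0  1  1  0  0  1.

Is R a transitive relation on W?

Transitive: no — w1 R w3 and w3 R w4, but not w1 R w4.

No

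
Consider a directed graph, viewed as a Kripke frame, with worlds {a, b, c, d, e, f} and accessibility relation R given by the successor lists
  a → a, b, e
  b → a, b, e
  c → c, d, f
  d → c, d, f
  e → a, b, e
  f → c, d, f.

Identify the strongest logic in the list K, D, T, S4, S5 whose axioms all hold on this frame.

S5

Serial (axiom D): yes — every world has a successor (e.g. a R a).
Reflexive (axiom T): yes — every world is R-related to itself.
Transitive (axiom 4): yes — every two-step R-path is closed by a direct edge.
Euclidean (axiom 5): yes — any two successors of a common world are R-related.
So F validates K, D, T, S4, S5. The strongest is S5.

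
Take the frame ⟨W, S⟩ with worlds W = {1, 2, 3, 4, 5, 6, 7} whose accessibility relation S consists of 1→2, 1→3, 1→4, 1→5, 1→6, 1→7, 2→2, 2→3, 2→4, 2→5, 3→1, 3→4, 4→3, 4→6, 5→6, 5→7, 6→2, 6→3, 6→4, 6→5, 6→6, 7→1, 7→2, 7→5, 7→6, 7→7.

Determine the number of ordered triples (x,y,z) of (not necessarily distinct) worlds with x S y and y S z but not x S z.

33

Enumerating: (1,3,1), (1,7,1), (2,3,1), (2,4,6), (2,5,6), (2,5,7), (3,1,2), (3,1,3), (3,1,5), (3,1,6), (3,1,7), (3,4,3), … and 21 more.
Total: 33.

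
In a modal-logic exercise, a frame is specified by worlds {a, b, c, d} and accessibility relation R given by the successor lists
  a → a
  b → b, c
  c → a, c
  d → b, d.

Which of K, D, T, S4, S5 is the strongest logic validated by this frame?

T

Serial (axiom D): yes — every world has a successor (e.g. a R a).
Reflexive (axiom T): yes — every world is R-related to itself.
Transitive (axiom 4): no — b R c and c R a, but not b R a.
Euclidean (axiom 5): no — b R c and b R b, but not c R b.
So F validates K, D, T; S4 would additionally require R to be transitive. The strongest is T.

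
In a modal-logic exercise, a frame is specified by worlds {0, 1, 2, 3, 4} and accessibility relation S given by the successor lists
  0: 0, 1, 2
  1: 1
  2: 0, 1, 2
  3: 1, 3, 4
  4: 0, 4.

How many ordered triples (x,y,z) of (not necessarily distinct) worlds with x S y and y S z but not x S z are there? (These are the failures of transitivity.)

3

Enumerating: (3,4,0), (4,0,1), (4,0,2).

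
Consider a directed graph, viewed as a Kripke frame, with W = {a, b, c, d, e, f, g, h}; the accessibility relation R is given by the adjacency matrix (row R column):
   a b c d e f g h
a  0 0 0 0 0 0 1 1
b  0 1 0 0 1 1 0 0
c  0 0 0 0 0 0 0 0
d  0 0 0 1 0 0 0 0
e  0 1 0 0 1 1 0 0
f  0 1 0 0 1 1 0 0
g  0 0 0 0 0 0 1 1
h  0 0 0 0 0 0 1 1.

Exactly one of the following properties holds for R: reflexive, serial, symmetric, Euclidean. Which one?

Reflexive: no — a is not related to itself.
Serial: no — c has no R-successor.
Symmetric: no — a R g but not g R a.
Euclidean: yes — any two successors of a common world are R-related.
Only Euclidean holds.

Euclidean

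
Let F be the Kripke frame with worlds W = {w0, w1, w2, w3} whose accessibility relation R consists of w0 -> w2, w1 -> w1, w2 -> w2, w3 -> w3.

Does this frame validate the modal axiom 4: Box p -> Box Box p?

By correspondence theory, 4 is valid on a frame iff R is transitive.
Transitive: yes — every two-step R-path is closed by a direct edge.

Yes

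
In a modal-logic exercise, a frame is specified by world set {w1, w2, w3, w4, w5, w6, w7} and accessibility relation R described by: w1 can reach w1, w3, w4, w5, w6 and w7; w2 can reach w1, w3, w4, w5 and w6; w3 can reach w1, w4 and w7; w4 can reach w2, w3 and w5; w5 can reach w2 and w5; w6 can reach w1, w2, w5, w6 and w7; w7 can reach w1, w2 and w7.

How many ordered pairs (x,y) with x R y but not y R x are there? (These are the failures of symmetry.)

Enumerating: (w1,w4), (w1,w5), (w2,w1), (w2,w3), (w3,w7), (w4,w5), (w6,w5), (w6,w7), (w7,w2).

9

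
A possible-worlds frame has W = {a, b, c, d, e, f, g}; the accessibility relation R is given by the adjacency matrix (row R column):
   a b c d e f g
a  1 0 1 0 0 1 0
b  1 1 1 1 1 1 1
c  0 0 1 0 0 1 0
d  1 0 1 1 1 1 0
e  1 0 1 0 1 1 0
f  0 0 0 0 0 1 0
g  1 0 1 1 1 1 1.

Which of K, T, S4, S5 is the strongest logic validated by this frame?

S4

Reflexive (axiom T): yes — every world is R-related to itself.
Transitive (axiom 4): yes — every two-step R-path is closed by a direct edge.
Euclidean (axiom 5): no — a R f and a R c, but not f R c.
So F validates K, T, S4; S5 would additionally require R to be Euclidean. The strongest is S4.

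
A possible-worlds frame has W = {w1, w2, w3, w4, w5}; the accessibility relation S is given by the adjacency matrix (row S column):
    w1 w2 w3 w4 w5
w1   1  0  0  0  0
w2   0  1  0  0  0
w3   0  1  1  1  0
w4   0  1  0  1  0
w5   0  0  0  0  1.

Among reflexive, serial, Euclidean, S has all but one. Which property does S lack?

Euclidean

Reflexive: yes — every world is S-related to itself.
Serial: yes — every world has a successor (e.g. w1 S w1).
Euclidean: no — w3 S w2 and w3 S w4, but not w2 S w4.
Only Euclidean fails.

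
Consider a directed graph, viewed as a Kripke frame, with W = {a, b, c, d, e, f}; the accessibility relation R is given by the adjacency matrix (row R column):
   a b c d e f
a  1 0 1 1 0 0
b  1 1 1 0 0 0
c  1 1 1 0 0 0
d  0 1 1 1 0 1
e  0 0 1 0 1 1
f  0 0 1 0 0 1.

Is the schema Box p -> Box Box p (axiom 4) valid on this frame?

Axiom 4 corresponds to the accessibility relation being transitive.
Transitive: no — a R c and c R b, but not a R b.

No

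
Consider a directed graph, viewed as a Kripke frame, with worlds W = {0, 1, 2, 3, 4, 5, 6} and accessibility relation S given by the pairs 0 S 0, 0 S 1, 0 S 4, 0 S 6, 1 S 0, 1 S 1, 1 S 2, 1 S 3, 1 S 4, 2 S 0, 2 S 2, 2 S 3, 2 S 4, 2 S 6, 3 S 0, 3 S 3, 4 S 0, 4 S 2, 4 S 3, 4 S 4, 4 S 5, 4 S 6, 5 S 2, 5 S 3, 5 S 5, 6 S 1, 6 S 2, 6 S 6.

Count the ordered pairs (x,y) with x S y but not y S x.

Enumerating: (0,6), (1,2), (1,3), (1,4), (2,0), (2,3), (3,0), (4,3), (4,5), (4,6), (5,2), (5,3), (6,1).

13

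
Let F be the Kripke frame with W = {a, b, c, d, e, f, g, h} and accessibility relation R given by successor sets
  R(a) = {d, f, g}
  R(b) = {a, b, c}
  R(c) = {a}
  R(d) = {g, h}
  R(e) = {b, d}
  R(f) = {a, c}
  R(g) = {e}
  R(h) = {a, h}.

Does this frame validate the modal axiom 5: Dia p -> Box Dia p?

No

Axiom 5 corresponds to the accessibility relation being Euclidean.
Euclidean: no — a R d and a R f, but not d R f.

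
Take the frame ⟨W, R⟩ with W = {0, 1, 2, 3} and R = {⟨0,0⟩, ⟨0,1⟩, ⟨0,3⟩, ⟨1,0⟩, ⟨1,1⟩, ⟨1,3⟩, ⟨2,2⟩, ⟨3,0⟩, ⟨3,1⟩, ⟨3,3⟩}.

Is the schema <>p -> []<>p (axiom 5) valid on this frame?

The schema 5 characterises exactly the Euclidean frames.
Euclidean: yes — any two successors of a common world are R-related.

Yes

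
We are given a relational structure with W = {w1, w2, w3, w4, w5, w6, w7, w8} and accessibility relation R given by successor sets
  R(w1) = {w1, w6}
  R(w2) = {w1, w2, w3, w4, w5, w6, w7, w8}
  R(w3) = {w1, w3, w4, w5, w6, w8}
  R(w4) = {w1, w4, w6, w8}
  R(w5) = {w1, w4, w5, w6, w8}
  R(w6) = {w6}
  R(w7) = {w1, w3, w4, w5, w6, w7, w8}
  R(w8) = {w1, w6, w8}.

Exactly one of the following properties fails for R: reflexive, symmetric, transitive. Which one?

symmetric

Reflexive: yes — every world is R-related to itself.
Symmetric: no — w1 R w6 but not w6 R w1.
Transitive: yes — every two-step R-path is closed by a direct edge.
Only symmetric fails.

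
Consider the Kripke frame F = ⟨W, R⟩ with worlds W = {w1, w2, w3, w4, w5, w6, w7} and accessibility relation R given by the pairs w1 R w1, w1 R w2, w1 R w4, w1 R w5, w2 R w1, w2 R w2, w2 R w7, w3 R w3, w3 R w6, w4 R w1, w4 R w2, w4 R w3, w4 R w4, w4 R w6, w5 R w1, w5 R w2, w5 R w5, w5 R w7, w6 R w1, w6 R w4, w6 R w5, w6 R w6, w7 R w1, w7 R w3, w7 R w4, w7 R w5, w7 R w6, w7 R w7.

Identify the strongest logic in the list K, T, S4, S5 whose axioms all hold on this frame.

Reflexive (axiom T): yes — every world is R-related to itself.
Transitive (axiom 4): no — w1 R w2 and w2 R w7, but not w1 R w7.
Euclidean (axiom 5): no — w1 R w2 and w1 R w4, but not w2 R w4.
So F validates K, T; S4 would additionally require R to be transitive. The strongest is T.

T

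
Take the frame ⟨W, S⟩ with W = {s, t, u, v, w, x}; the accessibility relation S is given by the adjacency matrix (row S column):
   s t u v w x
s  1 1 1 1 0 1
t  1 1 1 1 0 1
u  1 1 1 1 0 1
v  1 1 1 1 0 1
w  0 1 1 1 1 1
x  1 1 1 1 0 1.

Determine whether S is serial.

Serial: yes — every world has a successor (e.g. s S s).

Yes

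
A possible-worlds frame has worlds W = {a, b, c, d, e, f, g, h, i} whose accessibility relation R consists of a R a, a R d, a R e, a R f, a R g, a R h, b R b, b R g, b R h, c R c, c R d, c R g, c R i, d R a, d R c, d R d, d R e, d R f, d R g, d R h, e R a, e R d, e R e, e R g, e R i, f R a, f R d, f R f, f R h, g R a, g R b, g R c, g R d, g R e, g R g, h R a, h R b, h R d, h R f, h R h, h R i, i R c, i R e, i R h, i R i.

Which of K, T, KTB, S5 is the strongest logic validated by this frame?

Reflexive (axiom T): yes — every world is R-related to itself.
Symmetric (axiom B): yes — every pair in R has its reverse in R.
Euclidean (axiom 5): no — a R e and a R f, but not e R f.
So F validates K, T, KTB; S5 would additionally require R to be Euclidean. The strongest is KTB.

KTB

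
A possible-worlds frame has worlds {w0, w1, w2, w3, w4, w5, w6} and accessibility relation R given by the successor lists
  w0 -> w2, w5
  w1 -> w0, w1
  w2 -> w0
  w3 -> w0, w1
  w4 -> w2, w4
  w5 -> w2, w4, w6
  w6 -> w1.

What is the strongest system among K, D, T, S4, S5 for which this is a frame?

D

Serial (axiom D): yes — every world has a successor (e.g. w0 R w2).
Reflexive (axiom T): no — w0 is not related to itself.
Transitive (axiom 4): no — w0 R w5 and w5 R w4, but not w0 R w4.
Euclidean (axiom 5): no — w0 R w2 and w0 R w5, but not w2 R w5.
So F validates K, D; T would additionally require R to be reflexive. The strongest is D.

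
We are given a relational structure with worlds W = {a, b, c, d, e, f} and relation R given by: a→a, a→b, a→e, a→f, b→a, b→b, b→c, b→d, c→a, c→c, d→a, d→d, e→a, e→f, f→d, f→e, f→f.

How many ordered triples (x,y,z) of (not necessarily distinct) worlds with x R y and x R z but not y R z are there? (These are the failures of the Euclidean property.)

19

Enumerating: (a,b,e), (a,b,f), (a,e,b), (a,e,e), (a,f,a), (a,f,b), (b,a,c), (b,a,d), (b,c,b), (b,c,d), (b,d,b), (b,d,c), … and 7 more.
Total: 19.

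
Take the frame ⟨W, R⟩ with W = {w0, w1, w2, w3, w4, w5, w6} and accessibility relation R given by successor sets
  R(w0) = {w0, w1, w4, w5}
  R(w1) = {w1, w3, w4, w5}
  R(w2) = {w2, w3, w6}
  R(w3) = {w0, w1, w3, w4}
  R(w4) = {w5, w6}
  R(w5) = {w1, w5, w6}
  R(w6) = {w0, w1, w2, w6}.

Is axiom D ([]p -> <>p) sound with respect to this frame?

Axiom D corresponds to the accessibility relation being serial.
Serial: yes — every world has a successor (e.g. w0 R w0).

Yes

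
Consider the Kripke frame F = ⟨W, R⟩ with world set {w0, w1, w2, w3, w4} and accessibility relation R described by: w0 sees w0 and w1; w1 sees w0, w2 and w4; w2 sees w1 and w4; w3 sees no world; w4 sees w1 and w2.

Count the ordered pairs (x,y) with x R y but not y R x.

0

R is symmetric; there are no such tuples.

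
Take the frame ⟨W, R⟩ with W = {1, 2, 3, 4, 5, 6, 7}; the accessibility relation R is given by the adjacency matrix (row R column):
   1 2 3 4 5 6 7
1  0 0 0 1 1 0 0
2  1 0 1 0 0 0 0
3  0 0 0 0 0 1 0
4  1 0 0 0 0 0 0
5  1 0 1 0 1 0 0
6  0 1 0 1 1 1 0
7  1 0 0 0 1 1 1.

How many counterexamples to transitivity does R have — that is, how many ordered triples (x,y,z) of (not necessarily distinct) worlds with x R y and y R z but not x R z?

Enumerating: (1,4,1), (1,5,1), (1,5,3), (2,1,4), (2,1,5), (2,3,6), (3,6,2), (3,6,4), (3,6,5), (4,1,4), (4,1,5), (5,1,4), … and 10 more.
Total: 22.

22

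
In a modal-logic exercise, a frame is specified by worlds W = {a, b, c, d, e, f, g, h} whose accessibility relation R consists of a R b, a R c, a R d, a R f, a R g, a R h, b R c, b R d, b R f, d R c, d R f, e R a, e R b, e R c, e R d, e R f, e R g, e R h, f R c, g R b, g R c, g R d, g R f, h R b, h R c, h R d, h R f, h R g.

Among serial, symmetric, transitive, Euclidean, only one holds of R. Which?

Serial: no — c has no R-successor.
Symmetric: no — a R b but not b R a.
Transitive: yes — every two-step R-path is closed by a direct edge.
Euclidean: no — a R b and a R g, but not b R g.
Only transitive holds.

transitive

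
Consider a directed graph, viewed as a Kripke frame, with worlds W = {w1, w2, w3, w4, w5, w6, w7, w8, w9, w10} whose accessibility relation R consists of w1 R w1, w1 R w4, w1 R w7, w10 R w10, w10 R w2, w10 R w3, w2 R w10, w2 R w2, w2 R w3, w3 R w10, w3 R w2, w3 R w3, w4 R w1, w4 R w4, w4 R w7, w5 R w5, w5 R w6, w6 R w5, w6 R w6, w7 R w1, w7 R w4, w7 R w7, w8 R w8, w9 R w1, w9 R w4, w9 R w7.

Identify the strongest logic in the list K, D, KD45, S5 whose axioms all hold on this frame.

Serial (axiom D): yes — every world has a successor (e.g. w1 R w1).
Euclidean (axiom 5): yes — any two successors of a common world are R-related.
Transitive (axiom 4): yes — every two-step R-path is closed by a direct edge.
Reflexive (axiom T): no — w9 is not related to itself.
So F validates K, D, KD45; S5 would additionally require R to be reflexive. The strongest is KD45.

KD45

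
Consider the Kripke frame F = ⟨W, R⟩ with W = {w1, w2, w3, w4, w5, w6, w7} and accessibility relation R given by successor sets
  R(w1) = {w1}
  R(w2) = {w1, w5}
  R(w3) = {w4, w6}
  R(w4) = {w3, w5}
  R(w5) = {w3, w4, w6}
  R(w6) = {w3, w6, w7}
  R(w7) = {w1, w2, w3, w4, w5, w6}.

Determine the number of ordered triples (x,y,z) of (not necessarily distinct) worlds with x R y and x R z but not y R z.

40

Enumerating: (w2,w1,w5), (w2,w5,w1), (w2,w5,w5), (w3,w4,w4), (w3,w4,w6), (w3,w6,w4), (w4,w3,w3), (w4,w3,w5), (w4,w5,w5), (w5,w3,w3), (w5,w4,w4), (w5,w4,w6), … and 28 more.
Total: 40.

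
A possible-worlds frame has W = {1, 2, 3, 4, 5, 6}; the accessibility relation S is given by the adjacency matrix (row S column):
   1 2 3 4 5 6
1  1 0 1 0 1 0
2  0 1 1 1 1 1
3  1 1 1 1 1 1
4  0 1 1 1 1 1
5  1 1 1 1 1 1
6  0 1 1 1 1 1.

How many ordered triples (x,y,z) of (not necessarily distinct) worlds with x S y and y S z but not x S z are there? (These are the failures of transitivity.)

Enumerating: (1,3,2), (1,3,4), (1,3,6), (1,5,2), (1,5,4), (1,5,6), (2,3,1), (2,5,1), (4,3,1), (4,5,1), (6,3,1), (6,5,1).

12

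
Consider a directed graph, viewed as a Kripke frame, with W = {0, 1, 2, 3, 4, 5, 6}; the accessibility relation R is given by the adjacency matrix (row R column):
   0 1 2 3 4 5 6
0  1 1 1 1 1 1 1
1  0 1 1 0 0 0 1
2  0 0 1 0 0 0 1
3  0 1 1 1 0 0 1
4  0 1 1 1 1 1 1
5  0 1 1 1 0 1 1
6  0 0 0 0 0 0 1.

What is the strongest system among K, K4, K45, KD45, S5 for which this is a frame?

Transitive (axiom 4): yes — every two-step R-path is closed by a direct edge.
Euclidean (axiom 5): no — 0 R 1 and 0 R 3, but not 1 R 3.
Serial (axiom D): yes — every world has a successor (e.g. 0 R 0).
Reflexive (axiom T): yes — every world is R-related to itself.
So F validates K, K4; K45 would additionally require R to be Euclidean. The strongest is K4.

K4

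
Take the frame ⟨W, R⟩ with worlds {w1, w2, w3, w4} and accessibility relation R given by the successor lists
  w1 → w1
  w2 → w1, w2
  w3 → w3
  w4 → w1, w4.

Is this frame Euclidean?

No

Euclidean: no — w2 R w1 and w2 R w2, but not w1 R w2.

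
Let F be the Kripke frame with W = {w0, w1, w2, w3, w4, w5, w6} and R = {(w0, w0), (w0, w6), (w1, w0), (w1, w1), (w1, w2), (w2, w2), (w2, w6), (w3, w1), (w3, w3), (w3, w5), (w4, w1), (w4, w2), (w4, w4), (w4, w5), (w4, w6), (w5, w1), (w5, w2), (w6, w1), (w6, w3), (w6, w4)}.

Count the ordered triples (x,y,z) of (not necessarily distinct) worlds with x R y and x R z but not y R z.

29

Enumerating: (w0,w6,w0), (w0,w6,w6), (w1,w0,w1), (w1,w0,w2), (w1,w2,w0), (w1,w2,w1), (w2,w6,w2), (w2,w6,w6), (w3,w1,w3), (w3,w1,w5), (w3,w5,w3), (w3,w5,w5), … and 17 more.
Total: 29.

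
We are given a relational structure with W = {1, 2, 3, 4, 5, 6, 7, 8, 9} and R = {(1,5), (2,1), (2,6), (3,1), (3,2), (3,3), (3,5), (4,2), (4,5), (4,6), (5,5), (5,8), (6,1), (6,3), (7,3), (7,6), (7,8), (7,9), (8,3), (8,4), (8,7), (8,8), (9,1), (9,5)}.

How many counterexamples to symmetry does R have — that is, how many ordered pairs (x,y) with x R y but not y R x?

19

Enumerating: (1,5), (2,1), (2,6), (3,1), (3,2), (3,5), (4,2), (4,5), (4,6), (5,8), (6,1), (6,3), … and 7 more.
Total: 19.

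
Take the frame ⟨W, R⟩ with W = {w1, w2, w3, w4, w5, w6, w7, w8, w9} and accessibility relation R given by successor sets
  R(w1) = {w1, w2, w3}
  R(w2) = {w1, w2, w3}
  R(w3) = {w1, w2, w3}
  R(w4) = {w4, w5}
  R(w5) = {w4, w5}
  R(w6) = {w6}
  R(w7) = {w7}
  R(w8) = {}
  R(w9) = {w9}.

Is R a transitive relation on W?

Yes

Transitive: yes — every two-step R-path is closed by a direct edge.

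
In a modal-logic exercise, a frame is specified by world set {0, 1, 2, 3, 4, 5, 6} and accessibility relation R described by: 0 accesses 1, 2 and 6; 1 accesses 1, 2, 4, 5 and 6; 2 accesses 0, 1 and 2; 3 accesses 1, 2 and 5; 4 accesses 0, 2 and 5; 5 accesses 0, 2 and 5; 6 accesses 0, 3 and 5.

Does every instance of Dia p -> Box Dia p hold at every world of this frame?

No

Axiom 5 corresponds to the accessibility relation being Euclidean.
Euclidean: no — 0 R 2 and 0 R 6, but not 2 R 6.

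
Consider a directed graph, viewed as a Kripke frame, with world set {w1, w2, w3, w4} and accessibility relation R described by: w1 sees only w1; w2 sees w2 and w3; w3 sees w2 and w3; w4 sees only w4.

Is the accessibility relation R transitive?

Yes

Transitive: yes — every two-step R-path is closed by a direct edge.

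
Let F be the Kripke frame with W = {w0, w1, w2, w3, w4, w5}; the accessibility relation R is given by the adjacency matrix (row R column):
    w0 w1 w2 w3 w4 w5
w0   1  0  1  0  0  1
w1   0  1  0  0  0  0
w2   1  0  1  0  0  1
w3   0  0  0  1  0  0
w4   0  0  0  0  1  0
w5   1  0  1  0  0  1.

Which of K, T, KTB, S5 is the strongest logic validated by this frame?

Reflexive (axiom T): yes — every world is R-related to itself.
Symmetric (axiom B): yes — every pair in R has its reverse in R.
Euclidean (axiom 5): yes — any two successors of a common world are R-related.
So F validates K, T, KTB, S5. The strongest is S5.

S5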